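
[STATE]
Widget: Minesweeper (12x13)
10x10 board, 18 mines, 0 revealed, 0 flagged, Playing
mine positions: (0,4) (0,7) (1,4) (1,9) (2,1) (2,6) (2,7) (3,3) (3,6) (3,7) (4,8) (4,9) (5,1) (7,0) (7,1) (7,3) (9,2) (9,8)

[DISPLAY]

■■■■■■■■■■  
■■■■■■■■■■  
■■■■■■■■■■  
■■■■■■■■■■  
■■■■■■■■■■  
■■■■■■■■■■  
■■■■■■■■■■  
■■■■■■■■■■  
■■■■■■■■■■  
■■■■■■■■■■  
            
            
            


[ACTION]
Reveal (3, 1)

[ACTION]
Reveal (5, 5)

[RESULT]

■■■■■■■■■■  
■■■■■■■■■■  
■■■■■■■■■■  
■1■■■■■■■■  
■■211123■■  
■■1    122  
■■311       
■■■■1       
■■■21  111  
■■■1   1■■  
            
            
            


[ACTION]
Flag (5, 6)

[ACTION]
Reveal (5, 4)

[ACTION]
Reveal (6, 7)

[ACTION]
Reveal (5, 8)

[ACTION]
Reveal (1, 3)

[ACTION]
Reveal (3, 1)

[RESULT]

■■■■■■■■■■  
■■■2■■■■■■  
■■■■■■■■■■  
■1■■■■■■■■  
■■211123■■  
■■1    122  
■■311       
■■■■1       
■■■21  111  
■■■1   1■■  
            
            
            


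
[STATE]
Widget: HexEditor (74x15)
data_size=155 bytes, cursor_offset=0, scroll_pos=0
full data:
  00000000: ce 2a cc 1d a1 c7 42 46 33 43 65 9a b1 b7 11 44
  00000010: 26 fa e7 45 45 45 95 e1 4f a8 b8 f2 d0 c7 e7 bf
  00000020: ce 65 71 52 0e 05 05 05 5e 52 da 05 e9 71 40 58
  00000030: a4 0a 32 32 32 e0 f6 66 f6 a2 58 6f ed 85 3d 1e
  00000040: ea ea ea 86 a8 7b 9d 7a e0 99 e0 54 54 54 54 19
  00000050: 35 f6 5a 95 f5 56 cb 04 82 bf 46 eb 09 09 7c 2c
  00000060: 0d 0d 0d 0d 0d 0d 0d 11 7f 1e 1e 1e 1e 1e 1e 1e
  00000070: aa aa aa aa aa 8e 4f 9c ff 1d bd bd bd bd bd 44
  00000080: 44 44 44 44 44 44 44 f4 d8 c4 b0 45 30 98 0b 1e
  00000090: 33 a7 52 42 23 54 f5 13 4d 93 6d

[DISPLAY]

00000000  CE 2a cc 1d a1 c7 42 46  33 43 65 9a b1 b7 11 44  |.*....BF3Ce..
00000010  26 fa e7 45 45 45 95 e1  4f a8 b8 f2 d0 c7 e7 bf  |&..EEE..O....
00000020  ce 65 71 52 0e 05 05 05  5e 52 da 05 e9 71 40 58  |.eqR....^R...
00000030  a4 0a 32 32 32 e0 f6 66  f6 a2 58 6f ed 85 3d 1e  |..222..f..Xo.
00000040  ea ea ea 86 a8 7b 9d 7a  e0 99 e0 54 54 54 54 19  |.....{.z...TT
00000050  35 f6 5a 95 f5 56 cb 04  82 bf 46 eb 09 09 7c 2c  |5.Z..V....F..
00000060  0d 0d 0d 0d 0d 0d 0d 11  7f 1e 1e 1e 1e 1e 1e 1e  |.............
00000070  aa aa aa aa aa 8e 4f 9c  ff 1d bd bd bd bd bd 44  |......O......
00000080  44 44 44 44 44 44 44 f4  d8 c4 b0 45 30 98 0b 1e  |DDDDDDD....E0
00000090  33 a7 52 42 23 54 f5 13  4d 93 6d                 |3.RB#T..M.m  
                                                                          
                                                                          
                                                                          
                                                                          
                                                                          


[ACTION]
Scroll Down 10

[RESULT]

00000090  33 a7 52 42 23 54 f5 13  4d 93 6d                 |3.RB#T..M.m  
                                                                          
                                                                          
                                                                          
                                                                          
                                                                          
                                                                          
                                                                          
                                                                          
                                                                          
                                                                          
                                                                          
                                                                          
                                                                          
                                                                          


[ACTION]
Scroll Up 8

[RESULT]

00000010  26 fa e7 45 45 45 95 e1  4f a8 b8 f2 d0 c7 e7 bf  |&..EEE..O....
00000020  ce 65 71 52 0e 05 05 05  5e 52 da 05 e9 71 40 58  |.eqR....^R...
00000030  a4 0a 32 32 32 e0 f6 66  f6 a2 58 6f ed 85 3d 1e  |..222..f..Xo.
00000040  ea ea ea 86 a8 7b 9d 7a  e0 99 e0 54 54 54 54 19  |.....{.z...TT
00000050  35 f6 5a 95 f5 56 cb 04  82 bf 46 eb 09 09 7c 2c  |5.Z..V....F..
00000060  0d 0d 0d 0d 0d 0d 0d 11  7f 1e 1e 1e 1e 1e 1e 1e  |.............
00000070  aa aa aa aa aa 8e 4f 9c  ff 1d bd bd bd bd bd 44  |......O......
00000080  44 44 44 44 44 44 44 f4  d8 c4 b0 45 30 98 0b 1e  |DDDDDDD....E0
00000090  33 a7 52 42 23 54 f5 13  4d 93 6d                 |3.RB#T..M.m  
                                                                          
                                                                          
                                                                          
                                                                          
                                                                          
                                                                          


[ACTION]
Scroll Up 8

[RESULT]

00000000  CE 2a cc 1d a1 c7 42 46  33 43 65 9a b1 b7 11 44  |.*....BF3Ce..
00000010  26 fa e7 45 45 45 95 e1  4f a8 b8 f2 d0 c7 e7 bf  |&..EEE..O....
00000020  ce 65 71 52 0e 05 05 05  5e 52 da 05 e9 71 40 58  |.eqR....^R...
00000030  a4 0a 32 32 32 e0 f6 66  f6 a2 58 6f ed 85 3d 1e  |..222..f..Xo.
00000040  ea ea ea 86 a8 7b 9d 7a  e0 99 e0 54 54 54 54 19  |.....{.z...TT
00000050  35 f6 5a 95 f5 56 cb 04  82 bf 46 eb 09 09 7c 2c  |5.Z..V....F..
00000060  0d 0d 0d 0d 0d 0d 0d 11  7f 1e 1e 1e 1e 1e 1e 1e  |.............
00000070  aa aa aa aa aa 8e 4f 9c  ff 1d bd bd bd bd bd 44  |......O......
00000080  44 44 44 44 44 44 44 f4  d8 c4 b0 45 30 98 0b 1e  |DDDDDDD....E0
00000090  33 a7 52 42 23 54 f5 13  4d 93 6d                 |3.RB#T..M.m  
                                                                          
                                                                          
                                                                          
                                                                          
                                                                          


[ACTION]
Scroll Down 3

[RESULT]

00000030  a4 0a 32 32 32 e0 f6 66  f6 a2 58 6f ed 85 3d 1e  |..222..f..Xo.
00000040  ea ea ea 86 a8 7b 9d 7a  e0 99 e0 54 54 54 54 19  |.....{.z...TT
00000050  35 f6 5a 95 f5 56 cb 04  82 bf 46 eb 09 09 7c 2c  |5.Z..V....F..
00000060  0d 0d 0d 0d 0d 0d 0d 11  7f 1e 1e 1e 1e 1e 1e 1e  |.............
00000070  aa aa aa aa aa 8e 4f 9c  ff 1d bd bd bd bd bd 44  |......O......
00000080  44 44 44 44 44 44 44 f4  d8 c4 b0 45 30 98 0b 1e  |DDDDDDD....E0
00000090  33 a7 52 42 23 54 f5 13  4d 93 6d                 |3.RB#T..M.m  
                                                                          
                                                                          
                                                                          
                                                                          
                                                                          
                                                                          
                                                                          
                                                                          


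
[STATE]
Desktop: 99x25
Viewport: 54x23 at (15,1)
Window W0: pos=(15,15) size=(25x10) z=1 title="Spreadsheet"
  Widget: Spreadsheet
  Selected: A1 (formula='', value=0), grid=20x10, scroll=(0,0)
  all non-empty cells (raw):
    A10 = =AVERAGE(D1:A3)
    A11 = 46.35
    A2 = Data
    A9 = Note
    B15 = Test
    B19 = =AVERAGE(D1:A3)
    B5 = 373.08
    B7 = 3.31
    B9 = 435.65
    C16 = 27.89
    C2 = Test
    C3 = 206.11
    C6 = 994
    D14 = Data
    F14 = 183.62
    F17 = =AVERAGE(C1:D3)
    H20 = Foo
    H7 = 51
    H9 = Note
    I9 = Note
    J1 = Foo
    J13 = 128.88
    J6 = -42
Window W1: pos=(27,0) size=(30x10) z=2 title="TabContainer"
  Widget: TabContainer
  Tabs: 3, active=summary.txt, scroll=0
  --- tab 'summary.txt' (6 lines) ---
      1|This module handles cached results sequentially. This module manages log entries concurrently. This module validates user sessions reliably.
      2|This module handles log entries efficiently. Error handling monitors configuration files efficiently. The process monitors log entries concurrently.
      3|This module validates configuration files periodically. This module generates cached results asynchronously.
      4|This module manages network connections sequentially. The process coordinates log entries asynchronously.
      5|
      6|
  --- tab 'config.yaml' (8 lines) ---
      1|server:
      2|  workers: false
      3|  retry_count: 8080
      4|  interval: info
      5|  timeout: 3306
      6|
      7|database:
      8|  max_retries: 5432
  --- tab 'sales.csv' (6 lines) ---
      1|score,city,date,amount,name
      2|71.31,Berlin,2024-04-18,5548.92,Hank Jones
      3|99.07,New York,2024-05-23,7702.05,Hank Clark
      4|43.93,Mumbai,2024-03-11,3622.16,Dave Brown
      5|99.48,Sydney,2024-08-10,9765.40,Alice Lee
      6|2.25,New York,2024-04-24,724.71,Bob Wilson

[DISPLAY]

            ┃ TabContainer               ┃            
            ┠────────────────────────────┨            
            ┃[summary.txt]│ config.yaml │┃            
            ┃────────────────────────────┃            
            ┃This module handles cached r┃            
            ┃This module handles log entr┃            
            ┃This module validates config┃            
            ┃This module manages network ┃            
            ┗━━━━━━━━━━━━━━━━━━━━━━━━━━━━┛            
                                                      
                                                      
                                                      
                                                      
                                                      
┏━━━━━━━━━━━━━━━━━━━━━━━┓                             
┃ Spreadsheet           ┃                             
┠───────────────────────┨                             
┃A1:                    ┃                             
┃       A       B       ┃                             
┃-----------------------┃                             
┃  1      [0]       0   ┃                             
┃  2 Data           0Tes┃                             
┃  3        0       0  2┃                             


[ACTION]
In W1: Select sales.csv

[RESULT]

            ┃ TabContainer               ┃            
            ┠────────────────────────────┨            
            ┃ summary.txt │ config.yaml │┃            
            ┃────────────────────────────┃            
            ┃score,city,date,amount,name ┃            
            ┃71.31,Berlin,2024-04-18,5548┃            
            ┃99.07,New York,2024-05-23,77┃            
            ┃43.93,Mumbai,2024-03-11,3622┃            
            ┗━━━━━━━━━━━━━━━━━━━━━━━━━━━━┛            
                                                      
                                                      
                                                      
                                                      
                                                      
┏━━━━━━━━━━━━━━━━━━━━━━━┓                             
┃ Spreadsheet           ┃                             
┠───────────────────────┨                             
┃A1:                    ┃                             
┃       A       B       ┃                             
┃-----------------------┃                             
┃  1      [0]       0   ┃                             
┃  2 Data           0Tes┃                             
┃  3        0       0  2┃                             


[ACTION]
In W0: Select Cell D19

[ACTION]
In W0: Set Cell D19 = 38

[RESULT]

            ┃ TabContainer               ┃            
            ┠────────────────────────────┨            
            ┃ summary.txt │ config.yaml │┃            
            ┃────────────────────────────┃            
            ┃score,city,date,amount,name ┃            
            ┃71.31,Berlin,2024-04-18,5548┃            
            ┃99.07,New York,2024-05-23,77┃            
            ┃43.93,Mumbai,2024-03-11,3622┃            
            ┗━━━━━━━━━━━━━━━━━━━━━━━━━━━━┛            
                                                      
                                                      
                                                      
                                                      
                                                      
┏━━━━━━━━━━━━━━━━━━━━━━━┓                             
┃ Spreadsheet           ┃                             
┠───────────────────────┨                             
┃D19: 38                ┃                             
┃       A       B       ┃                             
┃-----------------------┃                             
┃  1        0       0   ┃                             
┃  2 Data           0Tes┃                             
┃  3        0       0  2┃                             


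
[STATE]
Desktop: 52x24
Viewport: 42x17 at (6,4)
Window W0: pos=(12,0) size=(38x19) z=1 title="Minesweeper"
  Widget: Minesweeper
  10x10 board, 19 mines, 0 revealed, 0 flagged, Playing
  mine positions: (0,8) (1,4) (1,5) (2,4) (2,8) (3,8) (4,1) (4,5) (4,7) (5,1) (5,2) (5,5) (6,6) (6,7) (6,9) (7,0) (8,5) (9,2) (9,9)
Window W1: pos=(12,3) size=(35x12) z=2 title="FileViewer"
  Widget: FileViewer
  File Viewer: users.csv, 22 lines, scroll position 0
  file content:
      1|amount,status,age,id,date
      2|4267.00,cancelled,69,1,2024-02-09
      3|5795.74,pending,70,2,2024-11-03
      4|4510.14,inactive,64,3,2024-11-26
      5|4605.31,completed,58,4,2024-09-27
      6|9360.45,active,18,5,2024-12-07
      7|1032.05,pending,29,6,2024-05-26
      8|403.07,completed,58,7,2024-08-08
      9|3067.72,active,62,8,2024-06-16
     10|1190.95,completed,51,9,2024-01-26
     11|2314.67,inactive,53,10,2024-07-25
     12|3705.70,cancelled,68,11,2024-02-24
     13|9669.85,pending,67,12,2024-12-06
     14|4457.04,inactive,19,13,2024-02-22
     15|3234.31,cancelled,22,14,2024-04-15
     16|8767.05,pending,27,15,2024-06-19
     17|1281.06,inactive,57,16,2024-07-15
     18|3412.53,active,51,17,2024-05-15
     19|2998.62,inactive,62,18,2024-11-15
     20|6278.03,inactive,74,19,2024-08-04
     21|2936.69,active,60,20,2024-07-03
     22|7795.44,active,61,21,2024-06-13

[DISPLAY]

      ┃ FileViewer                      ┃ 
      ┠─────────────────────────────────┨ 
      ┃amount,status,age,id,date       ▲┃ 
      ┃4267.00,cancelled,69,1,2024-02-0█┃ 
      ┃5795.74,pending,70,2,2024-11-03 ░┃ 
      ┃4510.14,inactive,64,3,2024-11-26░┃ 
      ┃4605.31,completed,58,4,2024-09-2░┃ 
      ┃9360.45,active,18,5,2024-12-07  ░┃ 
      ┃1032.05,pending,29,6,2024-05-26 ░┃ 
      ┃403.07,completed,58,7,2024-08-08▼┃ 
      ┗━━━━━━━━━━━━━━━━━━━━━━━━━━━━━━━━━┛ 
      ┃                                   
      ┃                                   
      ┃                                   
      ┗━━━━━━━━━━━━━━━━━━━━━━━━━━━━━━━━━━━
                                          
                                          


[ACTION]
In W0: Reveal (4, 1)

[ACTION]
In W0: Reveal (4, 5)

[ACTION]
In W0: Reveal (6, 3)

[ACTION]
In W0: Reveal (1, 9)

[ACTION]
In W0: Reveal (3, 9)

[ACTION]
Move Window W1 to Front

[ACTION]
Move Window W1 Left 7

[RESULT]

 FileViewer                      ┃        
─────────────────────────────────┨        
amount,status,age,id,date       ▲┃        
4267.00,cancelled,69,1,2024-02-0█┃        
5795.74,pending,70,2,2024-11-03 ░┃        
4510.14,inactive,64,3,2024-11-26░┃        
4605.31,completed,58,4,2024-09-2░┃        
9360.45,active,18,5,2024-12-07  ░┃        
1032.05,pending,29,6,2024-05-26 ░┃        
403.07,completed,58,7,2024-08-08▼┃        
━━━━━━━━━━━━━━━━━━━━━━━━━━━━━━━━━┛        
      ┃                                   
      ┃                                   
      ┃                                   
      ┗━━━━━━━━━━━━━━━━━━━━━━━━━━━━━━━━━━━
                                          
                                          


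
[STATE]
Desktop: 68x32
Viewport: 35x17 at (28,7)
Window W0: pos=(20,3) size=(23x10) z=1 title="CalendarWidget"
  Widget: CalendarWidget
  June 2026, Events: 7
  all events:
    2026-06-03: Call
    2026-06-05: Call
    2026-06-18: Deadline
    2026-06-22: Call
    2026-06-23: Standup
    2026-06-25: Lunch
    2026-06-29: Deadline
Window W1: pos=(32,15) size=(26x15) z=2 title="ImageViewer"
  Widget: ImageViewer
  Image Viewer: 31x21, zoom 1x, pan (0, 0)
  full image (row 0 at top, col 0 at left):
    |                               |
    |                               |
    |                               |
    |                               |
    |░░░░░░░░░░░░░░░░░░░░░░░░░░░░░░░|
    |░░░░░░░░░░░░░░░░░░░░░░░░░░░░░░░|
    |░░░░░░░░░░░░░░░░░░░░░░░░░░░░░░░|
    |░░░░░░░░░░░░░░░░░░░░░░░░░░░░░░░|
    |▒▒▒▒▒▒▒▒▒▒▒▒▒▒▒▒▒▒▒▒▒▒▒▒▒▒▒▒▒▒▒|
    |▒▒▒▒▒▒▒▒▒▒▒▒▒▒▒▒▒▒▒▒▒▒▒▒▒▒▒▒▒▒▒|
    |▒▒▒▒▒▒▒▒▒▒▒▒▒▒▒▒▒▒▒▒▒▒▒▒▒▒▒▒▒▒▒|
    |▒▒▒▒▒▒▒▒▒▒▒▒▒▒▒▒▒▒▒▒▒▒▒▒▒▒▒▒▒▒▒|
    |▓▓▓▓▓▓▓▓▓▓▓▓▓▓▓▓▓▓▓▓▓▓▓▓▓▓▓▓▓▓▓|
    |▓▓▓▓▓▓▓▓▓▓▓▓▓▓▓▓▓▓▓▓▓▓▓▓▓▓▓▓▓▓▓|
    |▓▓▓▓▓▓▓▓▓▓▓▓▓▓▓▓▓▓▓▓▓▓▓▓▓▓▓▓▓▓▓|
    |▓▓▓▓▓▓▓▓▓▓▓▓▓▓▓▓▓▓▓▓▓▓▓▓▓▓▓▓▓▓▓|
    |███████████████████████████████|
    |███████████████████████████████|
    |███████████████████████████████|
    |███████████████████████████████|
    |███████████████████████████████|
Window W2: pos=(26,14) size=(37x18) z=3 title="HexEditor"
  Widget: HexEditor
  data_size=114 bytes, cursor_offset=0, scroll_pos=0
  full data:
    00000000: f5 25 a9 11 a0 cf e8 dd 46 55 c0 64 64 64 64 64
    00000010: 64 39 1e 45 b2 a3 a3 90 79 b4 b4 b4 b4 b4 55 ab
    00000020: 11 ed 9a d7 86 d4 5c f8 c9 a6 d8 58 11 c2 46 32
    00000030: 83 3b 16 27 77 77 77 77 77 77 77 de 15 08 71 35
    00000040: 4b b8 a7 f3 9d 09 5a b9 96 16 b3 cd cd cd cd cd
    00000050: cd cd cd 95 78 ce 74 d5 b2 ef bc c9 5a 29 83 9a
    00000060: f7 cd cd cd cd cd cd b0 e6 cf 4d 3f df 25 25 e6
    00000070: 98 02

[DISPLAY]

e Th Fr Sa Su ┃                    
3*  4  5*  6  ┃                    
0 11 12 13 14 ┃                    
7 18* 19 20 21┃                    
 24 25* 26 27 ┃                    
━━━━━━━━━━━━━━┛                    
                                   
━━━━━━━━━━━━━━━━━━━━━━━━━━━━━━━━━━┓
HexEditor                         ┃
──────────────────────────────────┨
0000000  F5 25 a9 11 a0 cf e8 dd  ┃
0000010  64 39 1e 45 b2 a3 a3 90  ┃
0000020  11 ed 9a d7 86 d4 5c f8  ┃
0000030  83 3b 16 27 77 77 77 77  ┃
0000040  4b b8 a7 f3 9d 09 5a b9  ┃
0000050  cd cd cd 95 78 ce 74 d5  ┃
0000060  f7 cd cd cd cd cd cd b0  ┃


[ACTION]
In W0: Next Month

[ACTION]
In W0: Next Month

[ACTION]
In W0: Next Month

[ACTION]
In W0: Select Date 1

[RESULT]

e Th Fr Sa Su ┃                    
  2  3  4  5  ┃                    
9 10 11 12 13 ┃                    
6 17 18 19 20 ┃                    
3 24 25 26 27 ┃                    
━━━━━━━━━━━━━━┛                    
                                   
━━━━━━━━━━━━━━━━━━━━━━━━━━━━━━━━━━┓
HexEditor                         ┃
──────────────────────────────────┨
0000000  F5 25 a9 11 a0 cf e8 dd  ┃
0000010  64 39 1e 45 b2 a3 a3 90  ┃
0000020  11 ed 9a d7 86 d4 5c f8  ┃
0000030  83 3b 16 27 77 77 77 77  ┃
0000040  4b b8 a7 f3 9d 09 5a b9  ┃
0000050  cd cd cd 95 78 ce 74 d5  ┃
0000060  f7 cd cd cd cd cd cd b0  ┃


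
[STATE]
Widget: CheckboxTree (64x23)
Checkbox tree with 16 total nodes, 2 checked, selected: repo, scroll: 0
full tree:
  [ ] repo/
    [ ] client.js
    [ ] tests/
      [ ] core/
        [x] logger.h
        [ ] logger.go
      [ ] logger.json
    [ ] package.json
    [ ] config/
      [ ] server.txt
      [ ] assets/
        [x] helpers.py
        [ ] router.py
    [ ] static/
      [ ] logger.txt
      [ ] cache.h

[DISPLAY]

>[-] repo/                                                      
   [ ] client.js                                                
   [-] tests/                                                   
     [-] core/                                                  
       [x] logger.h                                             
       [ ] logger.go                                            
     [ ] logger.json                                            
   [ ] package.json                                             
   [-] config/                                                  
     [ ] server.txt                                             
     [-] assets/                                                
       [x] helpers.py                                           
       [ ] router.py                                            
   [ ] static/                                                  
     [ ] logger.txt                                             
     [ ] cache.h                                                
                                                                
                                                                
                                                                
                                                                
                                                                
                                                                
                                                                


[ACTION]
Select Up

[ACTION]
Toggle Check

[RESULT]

>[x] repo/                                                      
   [x] client.js                                                
   [x] tests/                                                   
     [x] core/                                                  
       [x] logger.h                                             
       [x] logger.go                                            
     [x] logger.json                                            
   [x] package.json                                             
   [x] config/                                                  
     [x] server.txt                                             
     [x] assets/                                                
       [x] helpers.py                                           
       [x] router.py                                            
   [x] static/                                                  
     [x] logger.txt                                             
     [x] cache.h                                                
                                                                
                                                                
                                                                
                                                                
                                                                
                                                                
                                                                


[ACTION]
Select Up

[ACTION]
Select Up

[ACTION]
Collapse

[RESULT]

>[x] repo/                                                      
                                                                
                                                                
                                                                
                                                                
                                                                
                                                                
                                                                
                                                                
                                                                
                                                                
                                                                
                                                                
                                                                
                                                                
                                                                
                                                                
                                                                
                                                                
                                                                
                                                                
                                                                
                                                                


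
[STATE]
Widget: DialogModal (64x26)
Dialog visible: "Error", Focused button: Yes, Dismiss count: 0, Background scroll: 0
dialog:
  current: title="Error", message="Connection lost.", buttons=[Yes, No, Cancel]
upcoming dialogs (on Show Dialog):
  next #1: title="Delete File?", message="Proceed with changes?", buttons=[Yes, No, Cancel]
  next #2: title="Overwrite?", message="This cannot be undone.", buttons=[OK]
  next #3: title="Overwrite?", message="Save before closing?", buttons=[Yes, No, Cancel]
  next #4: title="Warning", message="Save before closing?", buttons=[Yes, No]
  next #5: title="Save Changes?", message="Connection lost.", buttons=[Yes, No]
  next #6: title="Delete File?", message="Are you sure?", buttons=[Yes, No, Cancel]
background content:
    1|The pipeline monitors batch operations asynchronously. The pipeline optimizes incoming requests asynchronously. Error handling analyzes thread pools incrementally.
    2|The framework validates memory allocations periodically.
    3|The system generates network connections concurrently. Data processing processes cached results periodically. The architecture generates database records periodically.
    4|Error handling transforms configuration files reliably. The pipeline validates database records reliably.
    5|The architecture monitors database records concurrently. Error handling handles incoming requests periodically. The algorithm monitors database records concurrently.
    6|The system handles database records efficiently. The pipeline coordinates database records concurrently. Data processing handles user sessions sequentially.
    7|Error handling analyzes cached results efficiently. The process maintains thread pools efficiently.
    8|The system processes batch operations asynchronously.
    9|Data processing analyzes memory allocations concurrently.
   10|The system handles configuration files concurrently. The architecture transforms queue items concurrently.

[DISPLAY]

The pipeline monitors batch operations asynchronously. The pipel
The framework validates memory allocations periodically.        
The system generates network connections concurrently. Data proc
Error handling transforms configuration files reliably. The pipe
The architecture monitors database records concurrently. Error h
The system handles database records efficiently. The pipeline co
Error handling analyzes cached results efficiently. The process 
The system processes batch operations asynchronously.           
Data processing analyzes memory allocations concurrently.       
The system handles configuration files concurrently. The archite
                    ┌─────────────────────┐                     
                    │        Error        │                     
                    │   Connection lost.  │                     
                    │ [Yes]  No   Cancel  │                     
                    └─────────────────────┘                     
                                                                
                                                                
                                                                
                                                                
                                                                
                                                                
                                                                
                                                                
                                                                
                                                                
                                                                


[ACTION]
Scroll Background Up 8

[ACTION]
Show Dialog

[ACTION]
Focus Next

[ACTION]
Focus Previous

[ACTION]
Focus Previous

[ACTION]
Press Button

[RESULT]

The pipeline monitors batch operations asynchronously. The pipel
The framework validates memory allocations periodically.        
The system generates network connections concurrently. Data proc
Error handling transforms configuration files reliably. The pipe
The architecture monitors database records concurrently. Error h
The system handles database records efficiently. The pipeline co
Error handling analyzes cached results efficiently. The process 
The system processes batch operations asynchronously.           
Data processing analyzes memory allocations concurrently.       
The system handles configuration files concurrently. The archite
                                                                
                                                                
                                                                
                                                                
                                                                
                                                                
                                                                
                                                                
                                                                
                                                                
                                                                
                                                                
                                                                
                                                                
                                                                
                                                                


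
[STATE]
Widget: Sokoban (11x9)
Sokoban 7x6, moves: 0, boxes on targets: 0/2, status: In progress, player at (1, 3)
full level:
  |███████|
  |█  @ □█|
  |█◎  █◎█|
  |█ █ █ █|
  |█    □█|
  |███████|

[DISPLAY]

███████    
█  @ □█    
█◎  █◎█    
█ █ █ █    
█    □█    
███████    
Moves: 0  0
           
           


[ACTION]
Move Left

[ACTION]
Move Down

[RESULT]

███████    
█    □█    
█◎@ █◎█    
█ █ █ █    
█    □█    
███████    
Moves: 2  0
           
           


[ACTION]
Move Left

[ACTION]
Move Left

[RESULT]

███████    
█    □█    
█+  █◎█    
█ █ █ █    
█    □█    
███████    
Moves: 3  0
           
           


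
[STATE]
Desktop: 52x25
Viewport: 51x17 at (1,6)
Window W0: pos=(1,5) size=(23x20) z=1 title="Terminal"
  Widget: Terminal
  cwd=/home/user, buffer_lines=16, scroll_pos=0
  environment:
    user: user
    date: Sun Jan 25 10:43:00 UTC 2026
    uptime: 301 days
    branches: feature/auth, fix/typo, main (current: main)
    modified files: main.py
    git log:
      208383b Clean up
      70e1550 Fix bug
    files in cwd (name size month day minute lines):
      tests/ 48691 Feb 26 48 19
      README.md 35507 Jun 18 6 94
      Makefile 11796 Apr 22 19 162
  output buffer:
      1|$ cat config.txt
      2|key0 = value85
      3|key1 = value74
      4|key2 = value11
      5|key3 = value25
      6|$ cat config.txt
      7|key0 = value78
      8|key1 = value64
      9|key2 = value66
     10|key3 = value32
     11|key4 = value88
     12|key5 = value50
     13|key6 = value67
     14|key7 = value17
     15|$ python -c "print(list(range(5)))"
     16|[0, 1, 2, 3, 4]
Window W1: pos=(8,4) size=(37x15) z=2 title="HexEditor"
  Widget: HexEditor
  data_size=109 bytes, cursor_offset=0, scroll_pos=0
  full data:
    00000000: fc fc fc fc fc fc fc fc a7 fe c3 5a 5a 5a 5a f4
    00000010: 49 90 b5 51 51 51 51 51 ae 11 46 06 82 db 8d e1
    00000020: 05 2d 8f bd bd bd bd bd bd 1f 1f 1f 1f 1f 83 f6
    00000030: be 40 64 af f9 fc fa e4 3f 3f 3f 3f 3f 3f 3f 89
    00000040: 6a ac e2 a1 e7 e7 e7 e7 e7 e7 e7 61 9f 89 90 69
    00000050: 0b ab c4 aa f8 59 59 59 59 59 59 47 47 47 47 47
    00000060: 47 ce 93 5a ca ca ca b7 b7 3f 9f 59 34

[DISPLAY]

┃ Termi┠───────────────────────────────────┨       
┠──────┃00000000  FC fc fc fc fc fc fc fc  ┃       
┃$ cat ┃00000010  49 90 b5 51 51 51 51 51  ┃       
┃key0 =┃00000020  05 2d 8f bd bd bd bd bd  ┃       
┃key1 =┃00000030  be 40 64 af f9 fc fa e4  ┃       
┃key2 =┃00000040  6a ac e2 a1 e7 e7 e7 e7  ┃       
┃key3 =┃00000050  0b ab c4 aa f8 59 59 59  ┃       
┃$ cat ┃00000060  47 ce 93 5a ca ca ca b7  ┃       
┃key0 =┃                                   ┃       
┃key1 =┃                                   ┃       
┃key2 =┃                                   ┃       
┃key3 =┃                                   ┃       
┃key4 =┗━━━━━━━━━━━━━━━━━━━━━━━━━━━━━━━━━━━┛       
┃key5 = value50       ┃                            
┃key6 = value67       ┃                            
┃key7 = value17       ┃                            
┃$ python -c "print(li┃                            


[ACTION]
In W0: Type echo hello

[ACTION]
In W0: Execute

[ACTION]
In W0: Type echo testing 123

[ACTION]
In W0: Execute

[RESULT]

┃ Termi┠───────────────────────────────────┨       
┠──────┃00000000  FC fc fc fc fc fc fc fc  ┃       
┃$ cat ┃00000010  49 90 b5 51 51 51 51 51  ┃       
┃key0 =┃00000020  05 2d 8f bd bd bd bd bd  ┃       
┃key1 =┃00000030  be 40 64 af f9 fc fa e4  ┃       
┃key2 =┃00000040  6a ac e2 a1 e7 e7 e7 e7  ┃       
┃key3 =┃00000050  0b ab c4 aa f8 59 59 59  ┃       
┃key4 =┃00000060  47 ce 93 5a ca ca ca b7  ┃       
┃key5 =┃                                   ┃       
┃key6 =┃                                   ┃       
┃key7 =┃                                   ┃       
┃$ pyth┃                                   ┃       
┃[0, 1,┗━━━━━━━━━━━━━━━━━━━━━━━━━━━━━━━━━━━┛       
┃$ echo hello         ┃                            
┃hello                ┃                            
┃$ echo testing 123   ┃                            
┃testing 123          ┃                            


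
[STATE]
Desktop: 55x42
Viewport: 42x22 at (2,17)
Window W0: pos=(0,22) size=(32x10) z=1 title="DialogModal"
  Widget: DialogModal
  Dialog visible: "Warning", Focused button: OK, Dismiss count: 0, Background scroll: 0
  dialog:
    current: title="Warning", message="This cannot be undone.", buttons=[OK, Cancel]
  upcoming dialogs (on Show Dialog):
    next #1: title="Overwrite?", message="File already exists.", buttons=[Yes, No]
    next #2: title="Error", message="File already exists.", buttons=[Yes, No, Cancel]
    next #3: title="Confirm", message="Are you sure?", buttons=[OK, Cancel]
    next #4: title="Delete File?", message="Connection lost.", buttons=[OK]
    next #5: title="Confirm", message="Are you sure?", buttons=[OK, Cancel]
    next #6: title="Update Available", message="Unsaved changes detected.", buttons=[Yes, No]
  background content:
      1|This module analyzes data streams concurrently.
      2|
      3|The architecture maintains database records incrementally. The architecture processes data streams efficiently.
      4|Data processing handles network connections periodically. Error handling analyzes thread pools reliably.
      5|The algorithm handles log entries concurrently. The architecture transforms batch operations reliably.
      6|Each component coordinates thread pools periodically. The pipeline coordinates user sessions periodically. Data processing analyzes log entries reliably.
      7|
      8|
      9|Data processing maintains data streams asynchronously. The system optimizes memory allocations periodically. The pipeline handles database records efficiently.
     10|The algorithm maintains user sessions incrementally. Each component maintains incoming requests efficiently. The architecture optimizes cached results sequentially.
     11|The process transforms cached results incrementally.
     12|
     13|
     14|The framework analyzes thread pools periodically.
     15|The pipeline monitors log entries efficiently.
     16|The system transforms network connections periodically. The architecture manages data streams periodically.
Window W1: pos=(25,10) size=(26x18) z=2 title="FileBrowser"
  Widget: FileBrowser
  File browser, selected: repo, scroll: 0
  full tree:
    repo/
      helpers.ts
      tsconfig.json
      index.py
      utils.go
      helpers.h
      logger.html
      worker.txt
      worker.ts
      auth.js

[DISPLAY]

                       ┃    utils.go      
                       ┃    helpers.h     
                       ┃    logger.html   
                       ┃    worker.txt    
                       ┃    worker.ts     
━━━━━━━━━━━━━━━━━━━━━━━┃    auth.js       
DialogModal            ┃                  
───────────────────────┃                  
h┌─────────────────────┃                  
 │        Warning      ┃                  
h│ This cannot be undon┗━━━━━━━━━━━━━━━━━━
a│     [OK]  Cancel       │or┃            
h└────────────────────────┘tr┃            
ach component coordinates thr┃            
━━━━━━━━━━━━━━━━━━━━━━━━━━━━━┛            
                                          
                                          
                                          
                                          
                                          
                                          
                                          


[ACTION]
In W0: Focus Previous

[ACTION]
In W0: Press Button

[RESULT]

                       ┃    utils.go      
                       ┃    helpers.h     
                       ┃    logger.html   
                       ┃    worker.txt    
                       ┃    worker.ts     
━━━━━━━━━━━━━━━━━━━━━━━┃    auth.js       
DialogModal            ┃                  
───────────────────────┃                  
his module analyzes dat┃                  
                       ┃                  
he architecture maintai┗━━━━━━━━━━━━━━━━━━
ata processing handles networ┃            
he algorithm handles log entr┃            
ach component coordinates thr┃            
━━━━━━━━━━━━━━━━━━━━━━━━━━━━━┛            
                                          
                                          
                                          
                                          
                                          
                                          
                                          
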